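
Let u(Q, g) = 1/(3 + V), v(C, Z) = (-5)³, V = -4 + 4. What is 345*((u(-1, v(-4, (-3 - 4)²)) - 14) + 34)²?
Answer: 427915/3 ≈ 1.4264e+5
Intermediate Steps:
V = 0
v(C, Z) = -125
u(Q, g) = ⅓ (u(Q, g) = 1/(3 + 0) = 1/3 = ⅓)
345*((u(-1, v(-4, (-3 - 4)²)) - 14) + 34)² = 345*((⅓ - 14) + 34)² = 345*(-41/3 + 34)² = 345*(61/3)² = 345*(3721/9) = 427915/3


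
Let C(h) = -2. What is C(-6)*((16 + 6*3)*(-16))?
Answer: 1088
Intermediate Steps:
C(-6)*((16 + 6*3)*(-16)) = -2*(16 + 6*3)*(-16) = -2*(16 + 18)*(-16) = -68*(-16) = -2*(-544) = 1088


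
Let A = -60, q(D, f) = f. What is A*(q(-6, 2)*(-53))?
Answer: 6360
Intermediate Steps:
A*(q(-6, 2)*(-53)) = -120*(-53) = -60*(-106) = 6360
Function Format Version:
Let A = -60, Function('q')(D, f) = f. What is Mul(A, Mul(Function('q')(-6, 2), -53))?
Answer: 6360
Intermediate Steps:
Mul(A, Mul(Function('q')(-6, 2), -53)) = Mul(-60, Mul(2, -53)) = Mul(-60, -106) = 6360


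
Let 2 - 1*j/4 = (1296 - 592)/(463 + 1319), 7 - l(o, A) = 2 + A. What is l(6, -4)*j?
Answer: 520/9 ≈ 57.778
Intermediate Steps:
l(o, A) = 5 - A (l(o, A) = 7 - (2 + A) = 7 + (-2 - A) = 5 - A)
j = 520/81 (j = 8 - 4*(1296 - 592)/(463 + 1319) = 8 - 2816/1782 = 8 - 4*32/81 = 8 - 128/81 = 520/81 ≈ 6.4198)
l(6, -4)*j = (5 - 1*(-4))*(520/81) = (5 + 4)*(520/81) = 9*(520/81) = 520/9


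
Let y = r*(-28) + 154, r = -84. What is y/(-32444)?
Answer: -1253/16222 ≈ -0.077241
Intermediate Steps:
y = 2506 (y = -84*(-28) + 154 = 2352 + 154 = 2506)
y/(-32444) = 2506/(-32444) = 2506*(-1/32444) = -1253/16222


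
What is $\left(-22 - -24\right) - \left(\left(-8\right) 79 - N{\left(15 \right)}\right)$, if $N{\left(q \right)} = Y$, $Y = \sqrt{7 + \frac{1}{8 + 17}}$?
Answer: $634 + \frac{4 \sqrt{11}}{5} \approx 636.65$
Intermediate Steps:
$Y = \frac{4 \sqrt{11}}{5}$ ($Y = \sqrt{7 + \frac{1}{25}} = \sqrt{\frac{176}{25}} = \frac{4 \sqrt{11}}{5} \approx 2.6533$)
$N{\left(q \right)} = \frac{4 \sqrt{11}}{5}$
$\left(-22 - -24\right) - \left(\left(-8\right) 79 - N{\left(15 \right)}\right) = \left(-22 - -24\right) - \left(\left(-8\right) 79 - \frac{4 \sqrt{11}}{5}\right) = \left(-22 + 24\right) - \left(-632 - \frac{4 \sqrt{11}}{5}\right) = 2 + \left(632 + \frac{4 \sqrt{11}}{5}\right) = 634 + \frac{4 \sqrt{11}}{5}$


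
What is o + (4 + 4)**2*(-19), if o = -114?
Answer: -1330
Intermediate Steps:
o + (4 + 4)**2*(-19) = -114 + (4 + 4)**2*(-19) = -114 + 8**2*(-19) = -114 + 64*(-19) = -114 - 1216 = -1330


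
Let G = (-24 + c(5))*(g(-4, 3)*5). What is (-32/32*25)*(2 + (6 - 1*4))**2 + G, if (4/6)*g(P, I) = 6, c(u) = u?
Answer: -1255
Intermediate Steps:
g(P, I) = 9 (g(P, I) = (3/2)*6 = 9)
G = -855 (G = (-24 + 5)*(9*5) = -19*45 = -855)
(-32/32*25)*(2 + (6 - 1*4))**2 + G = (-32/32*25)*(2 + (6 - 1*4))**2 - 855 = (-32*1/32*25)*(2 + (6 - 4))**2 - 855 = (-1*25)*(2 + 2)**2 - 855 = -25*4**2 - 855 = -25*16 - 855 = -400 - 855 = -1255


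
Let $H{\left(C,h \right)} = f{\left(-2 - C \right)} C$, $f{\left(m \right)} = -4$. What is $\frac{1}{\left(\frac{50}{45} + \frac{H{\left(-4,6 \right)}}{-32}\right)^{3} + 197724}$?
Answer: $\frac{5832}{1153127699} \approx 5.0575 \cdot 10^{-6}$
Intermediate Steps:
$H{\left(C,h \right)} = - 4 C$
$\frac{1}{\left(\frac{50}{45} + \frac{H{\left(-4,6 \right)}}{-32}\right)^{3} + 197724} = \frac{1}{\left(\frac{50}{45} + \frac{\left(-4\right) \left(-4\right)}{-32}\right)^{3} + 197724} = \frac{1}{\left(50 \cdot \frac{1}{45} + 16 \left(- \frac{1}{32}\right)\right)^{3} + 197724} = \frac{1}{\left(\frac{10}{9} - \frac{1}{2}\right)^{3} + 197724} = \frac{1}{\left(\frac{11}{18}\right)^{3} + 197724} = \frac{1}{\frac{1331}{5832} + 197724} = \frac{1}{\frac{1153127699}{5832}} = \frac{5832}{1153127699}$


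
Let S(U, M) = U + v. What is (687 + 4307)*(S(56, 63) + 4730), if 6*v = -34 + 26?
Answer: 71683876/3 ≈ 2.3895e+7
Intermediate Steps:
v = -4/3 (v = (-34 + 26)/6 = (⅙)*(-8) = -4/3 ≈ -1.3333)
S(U, M) = -4/3 + U (S(U, M) = U - 4/3 = -4/3 + U)
(687 + 4307)*(S(56, 63) + 4730) = (687 + 4307)*((-4/3 + 56) + 4730) = 4994*(164/3 + 4730) = 4994*(14354/3) = 71683876/3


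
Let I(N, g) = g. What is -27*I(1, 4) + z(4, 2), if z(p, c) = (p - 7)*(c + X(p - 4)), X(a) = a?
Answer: -114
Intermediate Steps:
z(p, c) = (-7 + p)*(-4 + c + p) (z(p, c) = (p - 7)*(c + (p - 4)) = (-7 + p)*(c + (-4 + p)) = (-7 + p)*(-4 + c + p))
-27*I(1, 4) + z(4, 2) = -27*4 + (28 + 4**2 - 11*4 - 7*2 + 2*4) = -108 + (28 + 16 - 44 - 14 + 8) = -108 - 6 = -114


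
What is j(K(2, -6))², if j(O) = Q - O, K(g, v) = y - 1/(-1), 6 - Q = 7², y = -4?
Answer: 1600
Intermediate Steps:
Q = -43 (Q = 6 - 1*7² = 6 - 1*49 = 6 - 49 = -43)
K(g, v) = -3 (K(g, v) = -4 - 1/(-1) = -4 - 1*(-1) = -4 + 1 = -3)
j(O) = -43 - O
j(K(2, -6))² = (-43 - 1*(-3))² = (-43 + 3)² = (-40)² = 1600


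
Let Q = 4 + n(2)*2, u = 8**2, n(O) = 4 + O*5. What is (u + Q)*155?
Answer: 14880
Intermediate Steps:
n(O) = 4 + 5*O
u = 64
Q = 32 (Q = 4 + (4 + 5*2)*2 = 4 + (4 + 10)*2 = 4 + 14*2 = 4 + 28 = 32)
(u + Q)*155 = (64 + 32)*155 = 96*155 = 14880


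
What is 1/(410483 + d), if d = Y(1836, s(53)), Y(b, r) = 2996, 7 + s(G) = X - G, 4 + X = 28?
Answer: 1/413479 ≈ 2.4185e-6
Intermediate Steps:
X = 24 (X = -4 + 28 = 24)
s(G) = 17 - G (s(G) = -7 + (24 - G) = 17 - G)
d = 2996
1/(410483 + d) = 1/(410483 + 2996) = 1/413479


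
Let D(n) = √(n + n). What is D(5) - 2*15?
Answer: -30 + √10 ≈ -26.838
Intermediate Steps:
D(n) = √2*√n (D(n) = √(2*n) = √2*√n)
D(5) - 2*15 = √2*√5 - 2*15 = √10 - 30 = -30 + √10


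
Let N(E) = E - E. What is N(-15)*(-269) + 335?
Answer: 335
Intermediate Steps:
N(E) = 0
N(-15)*(-269) + 335 = 0*(-269) + 335 = 0 + 335 = 335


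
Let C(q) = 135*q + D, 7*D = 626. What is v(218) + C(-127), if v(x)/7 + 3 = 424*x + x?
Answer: 4420314/7 ≈ 6.3147e+5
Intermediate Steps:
D = 626/7 (D = (1/7)*626 = 626/7 ≈ 89.429)
v(x) = -21 + 2975*x (v(x) = -21 + 7*(424*x + x) = -21 + 7*(425*x) = -21 + 2975*x)
C(q) = 626/7 + 135*q (C(q) = 135*q + 626/7 = 626/7 + 135*q)
v(218) + C(-127) = (-21 + 2975*218) + (626/7 + 135*(-127)) = (-21 + 648550) + (626/7 - 17145) = 648529 - 119389/7 = 4420314/7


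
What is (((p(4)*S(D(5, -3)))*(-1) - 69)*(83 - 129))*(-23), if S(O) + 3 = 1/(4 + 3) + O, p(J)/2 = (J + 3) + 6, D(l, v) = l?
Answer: -923634/7 ≈ -1.3195e+5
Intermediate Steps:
p(J) = 18 + 2*J (p(J) = 2*((J + 3) + 6) = 2*((3 + J) + 6) = 2*(9 + J) = 18 + 2*J)
S(O) = -20/7 + O (S(O) = -3 + (1/(4 + 3) + O) = -3 + (1/7 + O) = -3 + (⅐ + O) = -20/7 + O)
(((p(4)*S(D(5, -3)))*(-1) - 69)*(83 - 129))*(-23) = ((((18 + 2*4)*(-20/7 + 5))*(-1) - 69)*(83 - 129))*(-23) = ((((18 + 8)*(15/7))*(-1) - 69)*(-46))*(-23) = (((26*(15/7))*(-1) - 69)*(-46))*(-23) = (((390/7)*(-1) - 69)*(-46))*(-23) = ((-390/7 - 69)*(-46))*(-23) = -873/7*(-46)*(-23) = (40158/7)*(-23) = -923634/7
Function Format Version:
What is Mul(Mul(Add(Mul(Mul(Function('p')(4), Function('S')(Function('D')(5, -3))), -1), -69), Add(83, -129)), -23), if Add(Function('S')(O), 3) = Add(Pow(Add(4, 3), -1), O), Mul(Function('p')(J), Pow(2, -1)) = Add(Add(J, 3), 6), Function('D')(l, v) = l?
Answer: Rational(-923634, 7) ≈ -1.3195e+5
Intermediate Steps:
Function('p')(J) = Add(18, Mul(2, J)) (Function('p')(J) = Mul(2, Add(Add(J, 3), 6)) = Mul(2, Add(Add(3, J), 6)) = Mul(2, Add(9, J)) = Add(18, Mul(2, J)))
Function('S')(O) = Add(Rational(-20, 7), O) (Function('S')(O) = Add(-3, Add(Pow(Add(4, 3), -1), O)) = Add(-3, Add(Pow(7, -1), O)) = Add(-3, Add(Rational(1, 7), O)) = Add(Rational(-20, 7), O))
Mul(Mul(Add(Mul(Mul(Function('p')(4), Function('S')(Function('D')(5, -3))), -1), -69), Add(83, -129)), -23) = Mul(Mul(Add(Mul(Mul(Add(18, Mul(2, 4)), Add(Rational(-20, 7), 5)), -1), -69), Add(83, -129)), -23) = Mul(Mul(Add(Mul(Mul(Add(18, 8), Rational(15, 7)), -1), -69), -46), -23) = Mul(Mul(Add(Mul(Mul(26, Rational(15, 7)), -1), -69), -46), -23) = Mul(Mul(Add(Mul(Rational(390, 7), -1), -69), -46), -23) = Mul(Mul(Add(Rational(-390, 7), -69), -46), -23) = Mul(Mul(Rational(-873, 7), -46), -23) = Mul(Rational(40158, 7), -23) = Rational(-923634, 7)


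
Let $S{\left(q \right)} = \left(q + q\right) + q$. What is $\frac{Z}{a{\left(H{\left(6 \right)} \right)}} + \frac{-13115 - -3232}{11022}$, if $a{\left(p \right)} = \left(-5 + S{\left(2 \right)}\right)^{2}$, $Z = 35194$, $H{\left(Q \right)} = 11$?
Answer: $\frac{387898385}{11022} \approx 35193.0$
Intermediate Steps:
$S{\left(q \right)} = 3 q$ ($S{\left(q \right)} = 2 q + q = 3 q$)
$a{\left(p \right)} = 1$ ($a{\left(p \right)} = \left(-5 + 3 \cdot 2\right)^{2} = \left(-5 + 6\right)^{2} = 1^{2} = 1$)
$\frac{Z}{a{\left(H{\left(6 \right)} \right)}} + \frac{-13115 - -3232}{11022} = \frac{35194}{1} + \frac{-13115 - -3232}{11022} = 35194 \cdot 1 + \left(-13115 + 3232\right) \frac{1}{11022} = 35194 - \frac{9883}{11022} = \frac{387898385}{11022}$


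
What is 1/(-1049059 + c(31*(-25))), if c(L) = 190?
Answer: -1/1048869 ≈ -9.5341e-7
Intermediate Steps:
1/(-1049059 + c(31*(-25))) = 1/(-1049059 + 190) = 1/(-1048869) = -1/1048869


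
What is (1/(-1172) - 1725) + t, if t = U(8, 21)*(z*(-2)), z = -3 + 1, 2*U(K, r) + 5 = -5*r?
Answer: -2279541/1172 ≈ -1945.0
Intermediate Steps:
U(K, r) = -5/2 - 5*r/2 (U(K, r) = -5/2 + (-5*r)/2 = -5/2 - 5*r/2)
z = -2
t = -220 (t = (-5/2 - 5/2*21)*(-2*(-2)) = (-5/2 - 105/2)*4 = -55*4 = -220)
(1/(-1172) - 1725) + t = (1/(-1172) - 1725) - 220 = (-1/1172 - 1725) - 220 = -2021701/1172 - 220 = -2279541/1172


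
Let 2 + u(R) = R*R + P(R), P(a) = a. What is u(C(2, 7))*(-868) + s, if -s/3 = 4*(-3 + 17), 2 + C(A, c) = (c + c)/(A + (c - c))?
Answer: -24472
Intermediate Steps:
C(A, c) = -2 + 2*c/A (C(A, c) = -2 + (c + c)/(A + (c - c)) = -2 + (2*c)/(A + 0) = -2 + (2*c)/A = -2 + 2*c/A)
u(R) = -2 + R + R² (u(R) = -2 + (R*R + R) = -2 + (R² + R) = -2 + (R + R²) = -2 + R + R²)
s = -168 (s = -12*(-3 + 17) = -12*14 = -3*56 = -168)
u(C(2, 7))*(-868) + s = (-2 + (-2 + 2*7/2) + (-2 + 2*7/2)²)*(-868) - 168 = (-2 + (-2 + 2*7*(½)) + (-2 + 2*7*(½))²)*(-868) - 168 = (-2 + (-2 + 7) + (-2 + 7)²)*(-868) - 168 = (-2 + 5 + 5²)*(-868) - 168 = (-2 + 5 + 25)*(-868) - 168 = 28*(-868) - 168 = -24304 - 168 = -24472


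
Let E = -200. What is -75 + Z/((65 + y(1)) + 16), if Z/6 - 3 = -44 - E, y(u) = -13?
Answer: -2073/34 ≈ -60.971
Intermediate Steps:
Z = 954 (Z = 18 + 6*(-44 - 1*(-200)) = 18 + 6*(-44 + 200) = 18 + 6*156 = 18 + 936 = 954)
-75 + Z/((65 + y(1)) + 16) = -75 + 954/((65 - 13) + 16) = -75 + 954/(52 + 16) = -75 + 954/68 = -75 + (1/68)*954 = -75 + 477/34 = -2073/34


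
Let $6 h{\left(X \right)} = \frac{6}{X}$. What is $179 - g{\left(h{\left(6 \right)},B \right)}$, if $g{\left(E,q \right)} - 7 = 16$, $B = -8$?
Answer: $156$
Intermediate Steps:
$h{\left(X \right)} = \frac{1}{X}$ ($h{\left(X \right)} = \frac{6 \frac{1}{X}}{6} = \frac{1}{X}$)
$g{\left(E,q \right)} = 23$ ($g{\left(E,q \right)} = 7 + 16 = 23$)
$179 - g{\left(h{\left(6 \right)},B \right)} = 179 - 23 = 156$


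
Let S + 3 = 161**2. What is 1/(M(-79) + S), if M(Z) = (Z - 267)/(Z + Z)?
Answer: 79/2047695 ≈ 3.8580e-5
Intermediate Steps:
S = 25918 (S = -3 + 161**2 = -3 + 25921 = 25918)
M(Z) = (-267 + Z)/(2*Z) (M(Z) = (-267 + Z)/((2*Z)) = (-267 + Z)*(1/(2*Z)) = (-267 + Z)/(2*Z))
1/(M(-79) + S) = 1/((1/2)*(-267 - 79)/(-79) + 25918) = 1/((1/2)*(-1/79)*(-346) + 25918) = 1/(173/79 + 25918) = 1/(2047695/79) = 79/2047695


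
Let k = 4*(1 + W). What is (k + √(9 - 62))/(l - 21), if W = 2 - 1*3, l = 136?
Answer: I*√53/115 ≈ 0.063305*I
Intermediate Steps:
W = -1 (W = 2 - 3 = -1)
k = 0 (k = 4*(1 - 1) = 4*0 = 0)
(k + √(9 - 62))/(l - 21) = (0 + √(9 - 62))/(136 - 21) = (0 + √(-53))/115 = (0 + I*√53)*(1/115) = (I*√53)*(1/115) = I*√53/115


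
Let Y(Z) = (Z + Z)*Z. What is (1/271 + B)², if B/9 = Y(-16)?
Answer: 1559424015361/73441 ≈ 2.1234e+7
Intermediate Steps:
Y(Z) = 2*Z² (Y(Z) = (2*Z)*Z = 2*Z²)
B = 4608 (B = 9*(2*(-16)²) = 9*(2*256) = 9*512 = 4608)
(1/271 + B)² = (1/271 + 4608)² = (1248769/271)² = 1559424015361/73441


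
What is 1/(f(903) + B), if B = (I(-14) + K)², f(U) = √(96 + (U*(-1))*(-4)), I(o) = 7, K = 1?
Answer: 16/97 - 3*√103/194 ≈ 0.0080068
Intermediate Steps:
f(U) = √(96 + 4*U) (f(U) = √(96 - U*(-4)) = √(96 + 4*U))
B = 64 (B = (7 + 1)² = 8² = 64)
1/(f(903) + B) = 1/(2*√(24 + 903) + 64) = 1/(2*√927 + 64) = 1/(2*(3*√103) + 64) = 1/(6*√103 + 64) = 1/(64 + 6*√103)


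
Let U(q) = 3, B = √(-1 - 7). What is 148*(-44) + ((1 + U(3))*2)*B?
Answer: -6512 + 16*I*√2 ≈ -6512.0 + 22.627*I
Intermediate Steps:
B = 2*I*√2 (B = √(-8) = 2*I*√2 ≈ 2.8284*I)
148*(-44) + ((1 + U(3))*2)*B = 148*(-44) + ((1 + 3)*2)*(2*I*√2) = -6512 + (4*2)*(2*I*√2) = -6512 + 8*(2*I*√2) = -6512 + 16*I*√2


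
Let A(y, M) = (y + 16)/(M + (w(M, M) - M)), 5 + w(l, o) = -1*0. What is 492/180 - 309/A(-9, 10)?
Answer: 23462/105 ≈ 223.45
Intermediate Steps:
w(l, o) = -5 (w(l, o) = -5 - 1*0 = -5 + 0 = -5)
A(y, M) = -16/5 - y/5 (A(y, M) = (y + 16)/(M + (-5 - M)) = (16 + y)/(-5) = (16 + y)*(-1/5) = -16/5 - y/5)
492/180 - 309/A(-9, 10) = 492/180 - 309/(-16/5 - 1/5*(-9)) = 492*(1/180) - 309/(-16/5 + 9/5) = 41/15 - 309/(-7/5) = 41/15 - 309*(-5/7) = 41/15 + 1545/7 = 23462/105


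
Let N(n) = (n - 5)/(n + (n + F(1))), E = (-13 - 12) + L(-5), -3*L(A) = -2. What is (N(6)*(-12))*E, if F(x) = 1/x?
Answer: 292/13 ≈ 22.462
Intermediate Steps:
L(A) = 2/3 (L(A) = -1/3*(-2) = 2/3)
E = -73/3 (E = (-13 - 12) + 2/3 = -25 + 2/3 = -73/3 ≈ -24.333)
N(n) = (-5 + n)/(1 + 2*n) (N(n) = (n - 5)/(n + (n + 1/1)) = (-5 + n)/(n + (n + 1)) = (-5 + n)/(n + (1 + n)) = (-5 + n)/(1 + 2*n))
(N(6)*(-12))*E = (((-5 + 6)/(1 + 2*6))*(-12))*(-73/3) = ((1/(1 + 12))*(-12))*(-73/3) = ((1/13)*(-12))*(-73/3) = -12/13*(-73/3) = 292/13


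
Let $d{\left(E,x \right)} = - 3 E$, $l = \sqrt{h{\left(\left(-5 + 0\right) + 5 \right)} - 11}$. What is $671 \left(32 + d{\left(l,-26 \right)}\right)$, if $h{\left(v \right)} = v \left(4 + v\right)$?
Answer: $21472 - 2013 i \sqrt{11} \approx 21472.0 - 6676.4 i$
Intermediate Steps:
$l = i \sqrt{11}$ ($l = \sqrt{\left(\left(-5 + 0\right) + 5\right) \left(4 + \left(\left(-5 + 0\right) + 5\right)\right) - 11} = \sqrt{\left(-5 + 5\right) \left(4 + \left(-5 + 5\right)\right) - 11} = \sqrt{0 \left(4 + 0\right) - 11} = \sqrt{0 \cdot 4 - 11} = \sqrt{0 - 11} = \sqrt{-11} = i \sqrt{11} \approx 3.3166 i$)
$671 \left(32 + d{\left(l,-26 \right)}\right) = 671 \left(32 - 3 i \sqrt{11}\right) = 21472 - 2013 i \sqrt{11}$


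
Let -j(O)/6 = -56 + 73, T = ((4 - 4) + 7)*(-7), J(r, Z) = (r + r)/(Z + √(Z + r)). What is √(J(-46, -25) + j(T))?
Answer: √2*√((1229 - 51*I*√71)/(-25 + I*√71)) ≈ 0.056056 + 9.9347*I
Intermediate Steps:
J(r, Z) = 2*r/(Z + √(Z + r)) (J(r, Z) = (2*r)/(Z + √(Z + r)) = 2*r/(Z + √(Z + r)))
T = -49 (T = (0 + 7)*(-7) = 7*(-7) = -49)
j(O) = -102 (j(O) = -6*(-56 + 73) = -6*17 = -102)
√(J(-46, -25) + j(T)) = √(2*(-46)/(-25 + √(-25 - 46)) - 102) = √(2*(-46)/(-25 + √(-71)) - 102) = √(2*(-46)/(-25 + I*√71) - 102) = √(-92/(-25 + I*√71) - 102) = √(-102 - 92/(-25 + I*√71))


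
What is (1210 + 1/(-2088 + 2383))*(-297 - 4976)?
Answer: -1882202623/295 ≈ -6.3803e+6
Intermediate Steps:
(1210 + 1/(-2088 + 2383))*(-297 - 4976) = (1210 + 1/295)*(-5273) = (356951/295)*(-5273) = -1882202623/295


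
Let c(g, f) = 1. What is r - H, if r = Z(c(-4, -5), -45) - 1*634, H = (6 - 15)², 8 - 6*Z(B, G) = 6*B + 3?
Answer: -4291/6 ≈ -715.17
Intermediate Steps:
Z(B, G) = ⅚ - B (Z(B, G) = 4/3 - (6*B + 3)/6 = 4/3 - (3 + 6*B)/6 = 4/3 + (-½ - B) = ⅚ - B)
H = 81 (H = (-9)² = 81)
r = -3805/6 (r = (⅚ - 1*1) - 1*634 = (⅚ - 1) - 634 = -⅙ - 634 = -3805/6 ≈ -634.17)
r - H = -3805/6 - 1*81 = -3805/6 - 81 = -4291/6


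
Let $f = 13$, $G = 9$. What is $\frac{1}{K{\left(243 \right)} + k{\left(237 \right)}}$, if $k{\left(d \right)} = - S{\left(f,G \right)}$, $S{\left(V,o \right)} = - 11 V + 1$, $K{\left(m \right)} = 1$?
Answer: $\frac{1}{143} \approx 0.006993$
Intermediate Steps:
$S{\left(V,o \right)} = 1 - 11 V$
$k{\left(d \right)} = 142$ ($k{\left(d \right)} = - (1 - 143) = \left(-1\right) \left(-142\right) = 142$)
$\frac{1}{K{\left(243 \right)} + k{\left(237 \right)}} = \frac{1}{1 + 142} = \frac{1}{143}$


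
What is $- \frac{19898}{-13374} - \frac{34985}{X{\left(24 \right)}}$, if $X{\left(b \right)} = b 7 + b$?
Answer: $- \frac{77344829}{427968} \approx -180.73$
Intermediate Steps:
$X{\left(b \right)} = 8 b$ ($X{\left(b \right)} = 7 b + b = 8 b$)
$- \frac{19898}{-13374} - \frac{34985}{X{\left(24 \right)}} = - \frac{19898}{-13374} - \frac{34985}{8 \cdot 24} = \left(-19898\right) \left(- \frac{1}{13374}\right) - \frac{34985}{192} = \frac{9949}{6687} - \frac{34985}{192} = - \frac{77344829}{427968}$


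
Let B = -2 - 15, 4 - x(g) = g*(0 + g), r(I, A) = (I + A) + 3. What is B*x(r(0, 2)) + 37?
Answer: 394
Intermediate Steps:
r(I, A) = 3 + A + I (r(I, A) = (A + I) + 3 = 3 + A + I)
x(g) = 4 - g**2 (x(g) = 4 - g*(0 + g) = 4 - g*g = 4 - g**2)
B = -17
B*x(r(0, 2)) + 37 = -17*(4 - (3 + 2 + 0)**2) + 37 = -17*(4 - 1*5**2) + 37 = -17*(4 - 1*25) + 37 = -17*(4 - 25) + 37 = -17*(-21) + 37 = 357 + 37 = 394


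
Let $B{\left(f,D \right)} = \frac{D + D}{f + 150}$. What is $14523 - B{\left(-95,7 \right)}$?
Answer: $\frac{798751}{55} \approx 14523.0$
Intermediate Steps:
$B{\left(f,D \right)} = \frac{2 D}{150 + f}$
$14523 - B{\left(-95,7 \right)} = 14523 - 2 \cdot 7 \frac{1}{150 - 95} = 14523 - 2 \cdot 7 \cdot \frac{1}{55} = 14523 - \frac{14}{55} = \frac{798751}{55}$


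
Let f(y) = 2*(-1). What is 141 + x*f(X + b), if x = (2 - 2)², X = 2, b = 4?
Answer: 141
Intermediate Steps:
x = 0 (x = 0² = 0)
f(y) = -2
141 + x*f(X + b) = 141 + 0*(-2) = 141 + 0 = 141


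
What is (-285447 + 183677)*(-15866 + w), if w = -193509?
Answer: 21308093750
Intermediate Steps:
(-285447 + 183677)*(-15866 + w) = (-285447 + 183677)*(-15866 - 193509) = -101770*(-209375) = 21308093750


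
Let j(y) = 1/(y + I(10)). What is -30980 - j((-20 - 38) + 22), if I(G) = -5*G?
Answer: -2664279/86 ≈ -30980.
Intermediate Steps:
j(y) = 1/(-50 + y) (j(y) = 1/(y - 5*10) = 1/(y - 50) = 1/(-50 + y))
-30980 - j((-20 - 38) + 22) = -30980 - 1/(-50 + ((-20 - 38) + 22)) = -30980 - 1/(-50 + (-58 + 22)) = -30980 - 1/(-50 - 36) = -30980 - 1/(-86) = -30980 - 1*(-1/86) = -30980 + 1/86 = -2664279/86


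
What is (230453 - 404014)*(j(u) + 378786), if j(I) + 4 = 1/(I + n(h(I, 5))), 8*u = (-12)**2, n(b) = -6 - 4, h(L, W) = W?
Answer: -525934435177/8 ≈ -6.5742e+10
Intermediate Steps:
n(b) = -10
u = 18 (u = (1/8)*(-12)**2 = (1/8)*144 = 18)
j(I) = -4 + 1/(-10 + I) (j(I) = -4 + 1/(I - 10) = -4 + 1/(-10 + I))
(230453 - 404014)*(j(u) + 378786) = (230453 - 404014)*((41 - 4*18)/(-10 + 18) + 378786) = -173561*((41 - 72)/8 + 378786) = -173561*((1/8)*(-31) + 378786) = -173561*(-31/8 + 378786) = -173561*3030257/8 = -525934435177/8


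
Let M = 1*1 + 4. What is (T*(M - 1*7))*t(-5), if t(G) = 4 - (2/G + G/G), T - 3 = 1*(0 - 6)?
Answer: 102/5 ≈ 20.400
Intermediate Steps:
M = 5 (M = 1 + 4 = 5)
T = -3 (T = 3 + 1*(0 - 6) = 3 + 1*(-6) = 3 - 6 = -3)
t(G) = 3 - 2/G (t(G) = 4 - (2/G + 1) = 4 - (1 + 2/G) = 4 + (-1 - 2/G) = 3 - 2/G)
(T*(M - 1*7))*t(-5) = (-3*(5 - 1*7))*(3 - 2/(-5)) = (-3*(5 - 7))*(3 - 2*(-1/5)) = (-3*(-2))*(3 + 2/5) = 6*(17/5) = 102/5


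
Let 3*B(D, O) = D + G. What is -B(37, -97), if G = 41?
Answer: -26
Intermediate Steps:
B(D, O) = 41/3 + D/3 (B(D, O) = (D + 41)/3 = (41 + D)/3 = 41/3 + D/3)
-B(37, -97) = -(41/3 + (⅓)*37) = -(41/3 + 37/3) = -1*26 = -26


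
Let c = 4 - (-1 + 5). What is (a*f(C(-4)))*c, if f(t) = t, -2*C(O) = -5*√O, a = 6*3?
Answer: 0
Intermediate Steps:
a = 18
C(O) = 5*√O/2 (C(O) = -(-5)*√O/2 = 5*√O/2)
c = 0 (c = 4 - 1*4 = 4 - 4 = 0)
(a*f(C(-4)))*c = (18*(5*√(-4)/2))*0 = (18*(5*(2*I)/2))*0 = (18*(5*I))*0 = (90*I)*0 = 0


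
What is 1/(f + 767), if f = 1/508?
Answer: 508/389637 ≈ 0.0013038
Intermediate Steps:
f = 1/508 ≈ 0.0019685
1/(f + 767) = 1/(1/508 + 767) = 1/(389637/508) = 508/389637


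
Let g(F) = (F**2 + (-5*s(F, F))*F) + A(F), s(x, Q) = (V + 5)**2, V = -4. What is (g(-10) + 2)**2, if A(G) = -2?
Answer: 22500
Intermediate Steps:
s(x, Q) = 1 (s(x, Q) = (-4 + 5)**2 = 1**2 = 1)
g(F) = -2 + F**2 - 5*F (g(F) = (F**2 + (-5*1)*F) - 2 = (F**2 - 5*F) - 2 = -2 + F**2 - 5*F)
(g(-10) + 2)**2 = ((-2 + (-10)**2 - 5*(-10)) + 2)**2 = ((-2 + 100 + 50) + 2)**2 = (148 + 2)**2 = 150**2 = 22500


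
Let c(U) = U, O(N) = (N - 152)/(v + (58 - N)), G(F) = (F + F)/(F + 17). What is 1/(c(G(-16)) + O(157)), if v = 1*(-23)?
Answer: -122/3909 ≈ -0.031210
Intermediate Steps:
v = -23
G(F) = 2*F/(17 + F) (G(F) = (2*F)/(17 + F) = 2*F/(17 + F))
O(N) = (-152 + N)/(35 - N) (O(N) = (N - 152)/(-23 + (58 - N)) = (-152 + N)/(35 - N))
1/(c(G(-16)) + O(157)) = 1/(2*(-16)/(17 - 16) + (152 - 1*157)/(-35 + 157)) = 1/(2*(-16)/1 + (152 - 157)/122) = 1/(2*(-16)*1 + (1/122)*(-5)) = 1/(-32 - 5/122) = 1/(-3909/122) = -122/3909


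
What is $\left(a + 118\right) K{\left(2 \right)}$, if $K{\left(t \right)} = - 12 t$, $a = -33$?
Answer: $-2040$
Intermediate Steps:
$\left(a + 118\right) K{\left(2 \right)} = \left(-33 + 118\right) \left(\left(-12\right) 2\right) = 85 \left(-24\right) = -2040$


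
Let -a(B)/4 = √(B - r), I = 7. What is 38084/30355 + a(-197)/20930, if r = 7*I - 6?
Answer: 38084/30355 - 8*I*√15/10465 ≈ 1.2546 - 0.0029607*I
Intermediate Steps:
r = 43 (r = 7*7 - 6 = 49 - 6 = 43)
a(B) = -4*√(-43 + B) (a(B) = -4*√(B - 1*43) = -4*√(B - 43) = -4*√(-43 + B))
38084/30355 + a(-197)/20930 = 38084/30355 - 4*√(-43 - 197)/20930 = 38084*(1/30355) - 16*I*√15*(1/20930) = 38084/30355 - 16*I*√15*(1/20930) = 38084/30355 - 8*I*√15/10465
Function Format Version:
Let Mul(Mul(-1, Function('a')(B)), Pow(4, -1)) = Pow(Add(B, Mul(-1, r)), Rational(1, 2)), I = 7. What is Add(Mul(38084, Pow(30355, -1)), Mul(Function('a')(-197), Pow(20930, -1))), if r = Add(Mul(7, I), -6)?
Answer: Add(Rational(38084, 30355), Mul(Rational(-8, 10465), I, Pow(15, Rational(1, 2)))) ≈ Add(1.2546, Mul(-0.0029607, I))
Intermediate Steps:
r = 43 (r = Add(Mul(7, 7), -6) = Add(49, -6) = 43)
Function('a')(B) = Mul(-4, Pow(Add(-43, B), Rational(1, 2))) (Function('a')(B) = Mul(-4, Pow(Add(B, Mul(-1, 43)), Rational(1, 2))) = Mul(-4, Pow(Add(B, -43), Rational(1, 2))) = Mul(-4, Pow(Add(-43, B), Rational(1, 2))))
Add(Mul(38084, Pow(30355, -1)), Mul(Function('a')(-197), Pow(20930, -1))) = Add(Mul(38084, Pow(30355, -1)), Mul(Mul(-4, Pow(Add(-43, -197), Rational(1, 2))), Pow(20930, -1))) = Add(Mul(38084, Rational(1, 30355)), Mul(Mul(-4, Pow(-240, Rational(1, 2))), Rational(1, 20930))) = Add(Rational(38084, 30355), Mul(Mul(-4, Mul(4, I, Pow(15, Rational(1, 2)))), Rational(1, 20930))) = Add(Rational(38084, 30355), Mul(Mul(-16, I, Pow(15, Rational(1, 2))), Rational(1, 20930))) = Add(Rational(38084, 30355), Mul(Rational(-8, 10465), I, Pow(15, Rational(1, 2))))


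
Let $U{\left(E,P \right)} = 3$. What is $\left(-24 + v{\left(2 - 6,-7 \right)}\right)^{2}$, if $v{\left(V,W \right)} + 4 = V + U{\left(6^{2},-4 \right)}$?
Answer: $841$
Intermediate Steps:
$v{\left(V,W \right)} = -1 + V$ ($v{\left(V,W \right)} = -4 + \left(V + 3\right) = -4 + \left(3 + V\right) = -1 + V$)
$\left(-24 + v{\left(2 - 6,-7 \right)}\right)^{2} = \left(-24 + \left(-1 + \left(2 - 6\right)\right)\right)^{2} = \left(-24 - 5\right)^{2} = \left(-29\right)^{2} = 841$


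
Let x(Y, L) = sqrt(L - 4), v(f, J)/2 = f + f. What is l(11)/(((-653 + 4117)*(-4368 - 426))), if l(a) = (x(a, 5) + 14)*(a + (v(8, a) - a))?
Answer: -10/345967 ≈ -2.8904e-5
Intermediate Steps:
v(f, J) = 4*f (v(f, J) = 2*(f + f) = 2*(2*f) = 4*f)
x(Y, L) = sqrt(-4 + L)
l(a) = 480 (l(a) = (sqrt(-4 + 5) + 14)*(a + (4*8 - a)) = (sqrt(1) + 14)*(a + (32 - a)) = (1 + 14)*32 = 15*32 = 480)
l(11)/(((-653 + 4117)*(-4368 - 426))) = 480/(((-653 + 4117)*(-4368 - 426))) = 480/((3464*(-4794))) = 480/(-16606416) = 480*(-1/16606416) = -10/345967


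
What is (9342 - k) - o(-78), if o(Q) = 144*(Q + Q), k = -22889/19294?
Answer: 613687853/19294 ≈ 31807.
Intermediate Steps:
k = -22889/19294 (k = -22889*1/19294 = -22889/19294 ≈ -1.1863)
o(Q) = 288*Q (o(Q) = 144*(2*Q) = 288*Q)
(9342 - k) - o(-78) = (9342 - 1*(-22889/19294)) - 288*(-78) = (9342 + 22889/19294) - 1*(-22464) = 180267437/19294 + 22464 = 613687853/19294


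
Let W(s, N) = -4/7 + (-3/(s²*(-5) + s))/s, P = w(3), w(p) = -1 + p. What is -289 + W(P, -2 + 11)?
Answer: -24317/84 ≈ -289.49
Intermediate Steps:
P = 2 (P = -1 + 3 = 2)
W(s, N) = -4/7 - 3/(s*(s - 5*s²)) (W(s, N) = -4*⅐ + (-3/(-5*s² + s))/s = -4/7 + (-3/(s - 5*s²))/s = -4/7 - 3/(s*(s - 5*s²)))
-289 + W(P, -2 + 11) = -289 + (⅐)*(21 - 20*2³ + 4*2²)/(2²*(-1 + 5*2)) = -289 + (⅐)*(¼)*(21 - 20*8 + 4*4)/(-1 + 10) = -289 + (⅐)*(¼)*(21 - 160 + 16)/9 = -289 + (⅐)*(¼)*(⅑)*(-123) = -289 - 41/84 = -24317/84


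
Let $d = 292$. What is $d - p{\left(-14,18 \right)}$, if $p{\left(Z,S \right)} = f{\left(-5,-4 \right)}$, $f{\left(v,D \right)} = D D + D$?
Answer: $280$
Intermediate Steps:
$f{\left(v,D \right)} = D + D^{2}$ ($f{\left(v,D \right)} = D^{2} + D = D + D^{2}$)
$p{\left(Z,S \right)} = 12$ ($p{\left(Z,S \right)} = - 4 \left(1 - 4\right) = \left(-4\right) \left(-3\right) = 12$)
$d - p{\left(-14,18 \right)} = 292 - 12 = 280$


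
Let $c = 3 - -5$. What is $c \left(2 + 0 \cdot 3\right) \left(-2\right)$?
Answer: $-32$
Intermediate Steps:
$c = 8$ ($c = 3 + 5 = 8$)
$c \left(2 + 0 \cdot 3\right) \left(-2\right) = 8 \left(2 + 0 \cdot 3\right) \left(-2\right) = 8 \left(2 + 0\right) \left(-2\right) = 8 \cdot 2 \left(-2\right) = 16 \left(-2\right) = -32$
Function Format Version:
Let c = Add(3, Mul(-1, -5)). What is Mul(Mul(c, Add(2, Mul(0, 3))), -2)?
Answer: -32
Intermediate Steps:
c = 8 (c = Add(3, 5) = 8)
Mul(Mul(c, Add(2, Mul(0, 3))), -2) = Mul(Mul(8, Add(2, Mul(0, 3))), -2) = Mul(Mul(8, Add(2, 0)), -2) = Mul(Mul(8, 2), -2) = Mul(16, -2) = -32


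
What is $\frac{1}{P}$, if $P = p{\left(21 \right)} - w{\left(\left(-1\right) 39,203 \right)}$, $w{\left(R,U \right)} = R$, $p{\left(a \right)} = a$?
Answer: $\frac{1}{60} \approx 0.016667$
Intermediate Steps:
$P = 60$ ($P = 21 - \left(-1\right) 39 = 21 - -39 = 21 + 39 = 60$)
$\frac{1}{P} = \frac{1}{60}$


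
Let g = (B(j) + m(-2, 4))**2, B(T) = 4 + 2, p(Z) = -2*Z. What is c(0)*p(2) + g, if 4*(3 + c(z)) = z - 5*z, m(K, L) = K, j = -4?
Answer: 28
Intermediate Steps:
c(z) = -3 - z (c(z) = -3 + (z - 5*z)/4 = -3 + (-4*z)/4 = -3 - z)
B(T) = 6
g = 16 (g = (6 - 2)**2 = 4**2 = 16)
c(0)*p(2) + g = (-3 - 1*0)*(-2*2) + 16 = (-3 + 0)*(-4) + 16 = -3*(-4) + 16 = 12 + 16 = 28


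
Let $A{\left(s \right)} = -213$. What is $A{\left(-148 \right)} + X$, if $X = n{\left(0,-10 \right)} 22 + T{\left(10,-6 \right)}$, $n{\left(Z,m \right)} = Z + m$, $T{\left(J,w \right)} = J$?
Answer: $-423$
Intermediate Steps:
$X = -210$ ($X = \left(0 - 10\right) 22 + 10 = \left(-10\right) 22 + 10 = -220 + 10 = -210$)
$A{\left(-148 \right)} + X = -213 - 210 = -423$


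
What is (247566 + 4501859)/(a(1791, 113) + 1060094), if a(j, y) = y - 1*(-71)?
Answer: 4749425/1060278 ≈ 4.4794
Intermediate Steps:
a(j, y) = 71 + y (a(j, y) = y + 71 = 71 + y)
(247566 + 4501859)/(a(1791, 113) + 1060094) = (247566 + 4501859)/((71 + 113) + 1060094) = 4749425/(184 + 1060094) = 4749425/1060278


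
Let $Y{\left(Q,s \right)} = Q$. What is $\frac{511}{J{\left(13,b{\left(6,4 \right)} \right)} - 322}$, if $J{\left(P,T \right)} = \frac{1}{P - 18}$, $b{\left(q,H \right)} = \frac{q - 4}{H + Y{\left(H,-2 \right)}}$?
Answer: $- \frac{2555}{1611} \approx -1.586$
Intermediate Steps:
$b{\left(q,H \right)} = \frac{-4 + q}{2 H}$ ($b{\left(q,H \right)} = \frac{q - 4}{H + H} = \frac{-4 + q}{2 H}$)
$J{\left(P,T \right)} = \frac{1}{-18 + P}$
$\frac{511}{J{\left(13,b{\left(6,4 \right)} \right)} - 322} = \frac{511}{\frac{1}{-18 + 13} - 322} = \frac{511}{\frac{1}{-5} - 322} = \frac{511}{- \frac{1}{5} - 322} = \frac{511}{- \frac{1611}{5}} = 511 \left(- \frac{5}{1611}\right) = - \frac{2555}{1611}$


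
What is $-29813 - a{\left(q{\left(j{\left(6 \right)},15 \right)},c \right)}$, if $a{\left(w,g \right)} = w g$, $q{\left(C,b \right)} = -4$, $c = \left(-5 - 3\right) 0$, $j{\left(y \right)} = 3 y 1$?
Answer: $-29813$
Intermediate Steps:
$j{\left(y \right)} = 3 y$
$c = 0$ ($c = \left(-8\right) 0 = 0$)
$a{\left(w,g \right)} = g w$
$-29813 - a{\left(q{\left(j{\left(6 \right)},15 \right)},c \right)} = -29813 - 0 \left(-4\right) = -29813 - 0 = -29813 + 0 = -29813$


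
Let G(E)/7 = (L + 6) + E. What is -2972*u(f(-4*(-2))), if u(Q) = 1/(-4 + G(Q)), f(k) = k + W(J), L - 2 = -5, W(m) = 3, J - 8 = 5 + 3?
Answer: -1486/47 ≈ -31.617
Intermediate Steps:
J = 16 (J = 8 + (5 + 3) = 8 + 8 = 16)
L = -3 (L = 2 - 5 = -3)
f(k) = 3 + k (f(k) = k + 3 = 3 + k)
G(E) = 21 + 7*E (G(E) = 7*((-3 + 6) + E) = 7*(3 + E) = 21 + 7*E)
u(Q) = 1/(17 + 7*Q) (u(Q) = 1/(-4 + (21 + 7*Q)) = 1/(17 + 7*Q))
-2972*u(f(-4*(-2))) = -2972/(17 + 7*(3 - 4*(-2))) = -2972/(17 + 7*(3 + 8)) = -2972/(17 + 7*11) = -2972/(17 + 77) = -2972/94 = -2972*1/94 = -1486/47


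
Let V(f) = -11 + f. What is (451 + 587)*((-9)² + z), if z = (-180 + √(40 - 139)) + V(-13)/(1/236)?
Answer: -5981994 + 3114*I*√11 ≈ -5.982e+6 + 10328.0*I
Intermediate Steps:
z = -5844 + 3*I*√11 (z = (-180 + √(40 - 139)) + (-11 - 13)/(1/236) = (-180 + √(-99)) - 24/1/236 = (-180 + 3*I*√11) - 24*236 = (-180 + 3*I*√11) - 5664 = -5844 + 3*I*√11 ≈ -5844.0 + 9.9499*I)
(451 + 587)*((-9)² + z) = (451 + 587)*((-9)² + (-5844 + 3*I*√11)) = 1038*(81 + (-5844 + 3*I*√11)) = 1038*(-5763 + 3*I*√11) = -5981994 + 3114*I*√11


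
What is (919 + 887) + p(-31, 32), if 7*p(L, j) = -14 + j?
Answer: 12660/7 ≈ 1808.6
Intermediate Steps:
p(L, j) = -2 + j/7 (p(L, j) = (-14 + j)/7 = -2 + j/7)
(919 + 887) + p(-31, 32) = (919 + 887) + (-2 + (⅐)*32) = 1806 + (-2 + 32/7) = 1806 + 18/7 = 12660/7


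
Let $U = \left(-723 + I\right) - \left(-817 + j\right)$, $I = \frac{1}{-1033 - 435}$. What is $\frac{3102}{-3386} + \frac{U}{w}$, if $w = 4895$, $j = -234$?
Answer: $- \frac{939098571}{1105969180} \approx -0.84912$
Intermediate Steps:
$I = - \frac{1}{1468}$ ($I = \frac{1}{-1468} = - \frac{1}{1468} \approx -0.0006812$)
$U = \frac{481503}{1468}$ ($U = \left(-723 - \frac{1}{1468}\right) + \left(817 - -234\right) = - \frac{1061365}{1468} + \left(817 + 234\right) = - \frac{1061365}{1468} + 1051 = \frac{481503}{1468} \approx 328.0$)
$\frac{3102}{-3386} + \frac{U}{w} = \frac{3102}{-3386} + \frac{481503}{1468 \cdot 4895} = 3102 \left(- \frac{1}{3386}\right) + \frac{481503}{1468} \cdot \frac{1}{4895} = - \frac{1551}{1693} + \frac{43773}{653260} = - \frac{939098571}{1105969180}$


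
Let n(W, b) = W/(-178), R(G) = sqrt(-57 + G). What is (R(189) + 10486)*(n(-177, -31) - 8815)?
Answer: -8225705999/89 - 1568893*sqrt(33)/89 ≈ -9.2525e+7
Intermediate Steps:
n(W, b) = -W/178 (n(W, b) = W*(-1/178) = -W/178)
(R(189) + 10486)*(n(-177, -31) - 8815) = (sqrt(-57 + 189) + 10486)*(-1/178*(-177) - 8815) = (sqrt(132) + 10486)*(177/178 - 8815) = (2*sqrt(33) + 10486)*(-1568893/178) = (10486 + 2*sqrt(33))*(-1568893/178) = -8225705999/89 - 1568893*sqrt(33)/89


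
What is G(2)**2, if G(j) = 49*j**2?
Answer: 38416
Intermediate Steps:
G(2)**2 = (49*2**2)**2 = (49*4)**2 = 196**2 = 38416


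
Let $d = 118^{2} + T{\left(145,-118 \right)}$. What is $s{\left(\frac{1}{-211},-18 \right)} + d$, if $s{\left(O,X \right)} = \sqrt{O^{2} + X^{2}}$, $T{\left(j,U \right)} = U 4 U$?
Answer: $69620 + \frac{\sqrt{14424805}}{211} \approx 69638.0$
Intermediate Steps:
$T{\left(j,U \right)} = 4 U^{2}$ ($T{\left(j,U \right)} = 4 U U = 4 U^{2}$)
$d = 69620$ ($d = 118^{2} + 4 \left(-118\right)^{2} = 13924 + 4 \cdot 13924 = 13924 + 55696 = 69620$)
$s{\left(\frac{1}{-211},-18 \right)} + d = \sqrt{\left(\frac{1}{-211}\right)^{2} + \left(-18\right)^{2}} + 69620 = \sqrt{\left(- \frac{1}{211}\right)^{2} + 324} + 69620 = \sqrt{\frac{1}{44521} + 324} + 69620 = \sqrt{\frac{14424805}{44521}} + 69620 = \frac{\sqrt{14424805}}{211} + 69620 = 69620 + \frac{\sqrt{14424805}}{211}$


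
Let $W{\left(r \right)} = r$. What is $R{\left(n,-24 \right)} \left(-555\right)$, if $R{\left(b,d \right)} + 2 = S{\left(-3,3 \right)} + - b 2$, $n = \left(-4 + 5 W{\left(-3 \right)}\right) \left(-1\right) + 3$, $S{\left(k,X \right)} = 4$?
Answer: $23310$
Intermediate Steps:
$n = 22$ ($n = \left(-4 + 5 \left(-3\right)\right) \left(-1\right) + 3 = \left(-4 - 15\right) \left(-1\right) + 3 = \left(-19\right) \left(-1\right) + 3 = 19 + 3 = 22$)
$R{\left(b,d \right)} = 2 - 2 b$ ($R{\left(b,d \right)} = -2 + \left(4 + - b 2\right) = -2 - \left(-4 + 2 b\right) = 2 - 2 b$)
$R{\left(n,-24 \right)} \left(-555\right) = \left(2 - 44\right) \left(-555\right) = \left(-42\right) \left(-555\right) = 23310$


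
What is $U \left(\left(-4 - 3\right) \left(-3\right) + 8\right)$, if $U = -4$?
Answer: $-116$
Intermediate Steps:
$U \left(\left(-4 - 3\right) \left(-3\right) + 8\right) = - 4 \left(\left(-4 - 3\right) \left(-3\right) + 8\right) = - 4 \left(\left(-7\right) \left(-3\right) + 8\right) = - 4 \left(21 + 8\right) = \left(-4\right) 29 = -116$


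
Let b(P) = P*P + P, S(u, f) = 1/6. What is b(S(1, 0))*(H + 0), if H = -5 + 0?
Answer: -35/36 ≈ -0.97222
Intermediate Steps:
S(u, f) = ⅙
b(P) = P + P² (b(P) = P² + P = P + P²)
H = -5
b(S(1, 0))*(H + 0) = ((1 + ⅙)/6)*(-5 + 0) = ((⅙)*(7/6))*(-5) = (7/36)*(-5) = -35/36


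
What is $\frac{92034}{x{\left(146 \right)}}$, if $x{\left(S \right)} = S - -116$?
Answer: $\frac{46017}{131} \approx 351.27$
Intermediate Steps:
$x{\left(S \right)} = 116 + S$ ($x{\left(S \right)} = S + \left(-26 + 142\right) = S + 116 = 116 + S$)
$\frac{92034}{x{\left(146 \right)}} = \frac{92034}{116 + 146} = \frac{92034}{262} = 92034 \cdot \frac{1}{262} = \frac{46017}{131}$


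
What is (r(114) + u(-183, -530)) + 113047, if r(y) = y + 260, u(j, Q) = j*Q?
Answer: 210411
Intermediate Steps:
u(j, Q) = Q*j
r(y) = 260 + y
(r(114) + u(-183, -530)) + 113047 = ((260 + 114) - 530*(-183)) + 113047 = (374 + 96990) + 113047 = 97364 + 113047 = 210411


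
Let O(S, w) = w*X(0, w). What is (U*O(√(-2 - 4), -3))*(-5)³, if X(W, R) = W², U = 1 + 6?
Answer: 0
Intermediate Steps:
U = 7
O(S, w) = 0 (O(S, w) = w*0² = w*0 = 0)
(U*O(√(-2 - 4), -3))*(-5)³ = (7*0)*(-5)³ = 0*(-125) = 0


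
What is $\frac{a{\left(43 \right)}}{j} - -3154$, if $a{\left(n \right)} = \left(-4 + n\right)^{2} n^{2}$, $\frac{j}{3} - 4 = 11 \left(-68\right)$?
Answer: $\frac{469711}{248} \approx 1894.0$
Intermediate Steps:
$j = -2232$ ($j = 12 + 3 \cdot 11 \left(-68\right) = 12 + 3 \left(-748\right) = 12 - 2244 = -2232$)
$a{\left(n \right)} = n^{2} \left(-4 + n\right)^{2}$
$\frac{a{\left(43 \right)}}{j} - -3154 = \frac{43^{2} \left(-4 + 43\right)^{2}}{-2232} - -3154 = 1849 \cdot 39^{2} \left(- \frac{1}{2232}\right) + 3154 = 1849 \cdot 1521 \left(- \frac{1}{2232}\right) + 3154 = 2812329 \left(- \frac{1}{2232}\right) + 3154 = - \frac{312481}{248} + 3154 = \frac{469711}{248}$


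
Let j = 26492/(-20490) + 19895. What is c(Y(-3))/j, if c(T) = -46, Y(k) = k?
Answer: -471270/203811029 ≈ -0.0023123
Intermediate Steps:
j = 203811029/10245 (j = 26492*(-1/20490) + 19895 = -13246/10245 + 19895 = 203811029/10245 ≈ 19894.)
c(Y(-3))/j = -46/203811029/10245 = -46*10245/203811029 = -471270/203811029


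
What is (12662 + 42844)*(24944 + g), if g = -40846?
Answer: -882656412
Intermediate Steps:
(12662 + 42844)*(24944 + g) = (12662 + 42844)*(24944 - 40846) = 55506*(-15902) = -882656412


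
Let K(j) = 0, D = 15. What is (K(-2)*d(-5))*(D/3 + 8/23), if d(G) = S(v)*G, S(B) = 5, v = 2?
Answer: 0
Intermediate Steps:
d(G) = 5*G
(K(-2)*d(-5))*(D/3 + 8/23) = (0*(5*(-5)))*(15/3 + 8/23) = (0*(-25))*(15*(1/3) + 8*(1/23)) = 0*(5 + 8/23) = 0*(123/23) = 0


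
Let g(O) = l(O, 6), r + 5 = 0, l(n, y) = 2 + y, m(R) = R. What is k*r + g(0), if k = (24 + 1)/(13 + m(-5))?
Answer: -61/8 ≈ -7.6250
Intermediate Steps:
r = -5 (r = -5 + 0 = -5)
g(O) = 8 (g(O) = 2 + 6 = 8)
k = 25/8 (k = (24 + 1)/(13 - 5) = 25/8 ≈ 3.1250)
k*r + g(0) = (25/8)*(-5) + 8 = -125/8 + 8 = -61/8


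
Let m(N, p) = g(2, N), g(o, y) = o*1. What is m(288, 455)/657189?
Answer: 2/657189 ≈ 3.0433e-6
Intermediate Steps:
g(o, y) = o
m(N, p) = 2
m(288, 455)/657189 = 2/657189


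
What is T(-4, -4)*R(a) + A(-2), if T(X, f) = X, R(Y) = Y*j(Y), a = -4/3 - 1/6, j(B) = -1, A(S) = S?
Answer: -8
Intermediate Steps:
a = -3/2 (a = -4*1/3 - 1*1/6 = -4/3 - 1/6 = -3/2 ≈ -1.5000)
R(Y) = -Y (R(Y) = Y*(-1) = -Y)
T(-4, -4)*R(a) + A(-2) = -(-4)*(-3)/2 - 2 = -4*3/2 - 2 = -6 - 2 = -8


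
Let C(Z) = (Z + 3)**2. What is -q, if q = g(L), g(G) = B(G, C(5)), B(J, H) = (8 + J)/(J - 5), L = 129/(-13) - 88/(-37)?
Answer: 219/6034 ≈ 0.036294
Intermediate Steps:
C(Z) = (3 + Z)**2
L = -3629/481 (L = 129*(-1/13) - 88*(-1/37) = -129/13 + 88/37 = -3629/481 ≈ -7.5447)
B(J, H) = (8 + J)/(-5 + J)
g(G) = (8 + G)/(-5 + G)
q = -219/6034 (q = (8 - 3629/481)/(-5 - 3629/481) = (219/481)/(-6034/481) = -481/6034*219/481 = -219/6034 ≈ -0.036294)
-q = -1*(-219/6034) = 219/6034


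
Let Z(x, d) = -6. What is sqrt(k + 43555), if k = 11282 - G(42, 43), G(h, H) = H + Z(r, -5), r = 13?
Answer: 20*sqrt(137) ≈ 234.09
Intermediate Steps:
G(h, H) = -6 + H (G(h, H) = H - 6 = -6 + H)
k = 11245 (k = 11282 - (-6 + 43) = 11282 - 1*37 = 11282 - 37 = 11245)
sqrt(k + 43555) = sqrt(11245 + 43555) = sqrt(54800) = 20*sqrt(137)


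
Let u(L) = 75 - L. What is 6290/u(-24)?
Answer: 6290/99 ≈ 63.535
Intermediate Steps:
6290/u(-24) = 6290/(75 - 1*(-24)) = 6290/(75 + 24) = 6290/99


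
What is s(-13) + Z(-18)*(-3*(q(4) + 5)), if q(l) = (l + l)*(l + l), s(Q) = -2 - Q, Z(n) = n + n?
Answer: 7463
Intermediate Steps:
Z(n) = 2*n
q(l) = 4*l² (q(l) = (2*l)*(2*l) = 4*l²)
s(-13) + Z(-18)*(-3*(q(4) + 5)) = (-2 - 1*(-13)) + (2*(-18))*(-3*(4*4² + 5)) = (-2 + 13) - (-108)*(4*16 + 5) = 11 - (-108)*(64 + 5) = 11 - (-108)*69 = 11 - 36*(-207) = 11 + 7452 = 7463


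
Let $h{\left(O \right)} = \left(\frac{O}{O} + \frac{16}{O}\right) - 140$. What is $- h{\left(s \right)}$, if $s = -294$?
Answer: $\frac{20441}{147} \approx 139.05$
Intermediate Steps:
$h{\left(O \right)} = -139 + \frac{16}{O}$ ($h{\left(O \right)} = \left(1 + \frac{16}{O}\right) - 140 = -139 + \frac{16}{O}$)
$- h{\left(s \right)} = - (-139 + \frac{16}{-294}) = - (-139 + 16 \left(- \frac{1}{294}\right)) = - (-139 - \frac{8}{147}) = \left(-1\right) \left(- \frac{20441}{147}\right) = \frac{20441}{147}$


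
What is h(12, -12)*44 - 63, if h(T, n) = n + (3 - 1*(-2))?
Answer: -371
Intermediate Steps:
h(T, n) = 5 + n (h(T, n) = n + (3 + 2) = n + 5 = 5 + n)
h(12, -12)*44 - 63 = (5 - 12)*44 - 63 = -7*44 - 63 = -308 - 63 = -371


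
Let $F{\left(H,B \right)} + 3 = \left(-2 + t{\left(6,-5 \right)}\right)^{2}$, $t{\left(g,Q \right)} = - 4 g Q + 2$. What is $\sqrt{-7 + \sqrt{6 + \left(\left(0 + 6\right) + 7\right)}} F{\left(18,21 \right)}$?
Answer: $14397 \sqrt{-7 + \sqrt{19}} \approx 23397.0 i$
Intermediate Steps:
$t{\left(g,Q \right)} = 2 - 4 Q g$ ($t{\left(g,Q \right)} = - 4 Q g + 2 = 2 - 4 Q g$)
$F{\left(H,B \right)} = 14397$ ($F{\left(H,B \right)} = -3 + \left(-2 - \left(-2 - 120\right)\right)^{2} = -3 + \left(-2 + \left(2 + 120\right)\right)^{2} = -3 + \left(-2 + 122\right)^{2} = -3 + 120^{2} = -3 + 14400 = 14397$)
$\sqrt{-7 + \sqrt{6 + \left(\left(0 + 6\right) + 7\right)}} F{\left(18,21 \right)} = \sqrt{-7 + \sqrt{6 + \left(\left(0 + 6\right) + 7\right)}} 14397 = \sqrt{-7 + \sqrt{6 + \left(6 + 7\right)}} 14397 = \sqrt{-7 + \sqrt{6 + 13}} \cdot 14397 = \sqrt{-7 + \sqrt{19}} \cdot 14397 = 14397 \sqrt{-7 + \sqrt{19}}$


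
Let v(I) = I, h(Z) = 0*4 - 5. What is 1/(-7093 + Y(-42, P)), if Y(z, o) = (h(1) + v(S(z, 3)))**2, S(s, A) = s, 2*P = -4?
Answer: -1/4884 ≈ -0.00020475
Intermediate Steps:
P = -2 (P = (1/2)*(-4) = -2)
h(Z) = -5 (h(Z) = 0 - 5 = -5)
Y(z, o) = (-5 + z)**2
1/(-7093 + Y(-42, P)) = 1/(-7093 + (-5 - 42)**2) = 1/(-7093 + (-47)**2) = 1/(-7093 + 2209) = 1/(-4884) = -1/4884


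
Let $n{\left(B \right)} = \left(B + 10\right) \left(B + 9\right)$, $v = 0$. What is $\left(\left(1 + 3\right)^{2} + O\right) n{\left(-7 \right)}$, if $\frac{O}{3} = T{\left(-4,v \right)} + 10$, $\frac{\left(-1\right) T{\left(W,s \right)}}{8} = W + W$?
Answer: $1428$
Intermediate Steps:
$n{\left(B \right)} = \left(9 + B\right) \left(10 + B\right)$ ($n{\left(B \right)} = \left(10 + B\right) \left(9 + B\right) = \left(9 + B\right) \left(10 + B\right)$)
$T{\left(W,s \right)} = - 16 W$ ($T{\left(W,s \right)} = - 8 \left(W + W\right) = - 8 \cdot 2 W = - 16 W$)
$O = 222$ ($O = 3 \left(\left(-16\right) \left(-4\right) + 10\right) = 3 \left(64 + 10\right) = 3 \cdot 74 = 222$)
$\left(\left(1 + 3\right)^{2} + O\right) n{\left(-7 \right)} = \left(\left(1 + 3\right)^{2} + 222\right) \left(90 + \left(-7\right)^{2} + 19 \left(-7\right)\right) = \left(4^{2} + 222\right) \left(90 + 49 - 133\right) = \left(16 + 222\right) 6 = 238 \cdot 6 = 1428$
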